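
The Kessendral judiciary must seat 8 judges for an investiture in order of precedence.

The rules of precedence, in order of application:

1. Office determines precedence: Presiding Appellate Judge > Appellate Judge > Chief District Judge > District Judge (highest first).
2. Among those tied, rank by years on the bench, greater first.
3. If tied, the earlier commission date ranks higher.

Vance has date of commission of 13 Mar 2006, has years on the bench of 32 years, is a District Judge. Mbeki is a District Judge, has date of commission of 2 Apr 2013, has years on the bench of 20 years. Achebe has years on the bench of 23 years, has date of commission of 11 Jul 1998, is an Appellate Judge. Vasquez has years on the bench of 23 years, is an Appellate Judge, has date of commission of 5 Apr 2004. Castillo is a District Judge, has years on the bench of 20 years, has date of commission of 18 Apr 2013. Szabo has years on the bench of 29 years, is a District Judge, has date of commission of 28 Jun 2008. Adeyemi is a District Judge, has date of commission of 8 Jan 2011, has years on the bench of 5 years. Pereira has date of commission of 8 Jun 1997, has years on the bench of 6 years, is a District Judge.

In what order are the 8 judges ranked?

Achebe, Vasquez, Vance, Szabo, Mbeki, Castillo, Pereira, Adeyemi

By office: Achebe and Vasquez (Appellate Judge); then Vance, Szabo, Mbeki, Castillo, Pereira and Adeyemi (District Judge).
Achebe and Vasquez both have years on the bench 23 years, so the next rule applies.
Among Achebe and Vasquez, by date of commission (earlier first): Achebe (11 Jul 1998) before Vasquez (5 Apr 2004).
Among Vance, Szabo, Mbeki, Castillo, Pereira and Adeyemi, by years on the bench (higher first): Vance (32 years) before Szabo (29 years) before Mbeki and Castillo (20 years) before Pereira (6 years) before Adeyemi (5 years).
Among Mbeki and Castillo, by date of commission (earlier first): Mbeki (2 Apr 2013) before Castillo (18 Apr 2013).
Full order: Achebe, Vasquez, Vance, Szabo, Mbeki, Castillo, Pereira, Adeyemi.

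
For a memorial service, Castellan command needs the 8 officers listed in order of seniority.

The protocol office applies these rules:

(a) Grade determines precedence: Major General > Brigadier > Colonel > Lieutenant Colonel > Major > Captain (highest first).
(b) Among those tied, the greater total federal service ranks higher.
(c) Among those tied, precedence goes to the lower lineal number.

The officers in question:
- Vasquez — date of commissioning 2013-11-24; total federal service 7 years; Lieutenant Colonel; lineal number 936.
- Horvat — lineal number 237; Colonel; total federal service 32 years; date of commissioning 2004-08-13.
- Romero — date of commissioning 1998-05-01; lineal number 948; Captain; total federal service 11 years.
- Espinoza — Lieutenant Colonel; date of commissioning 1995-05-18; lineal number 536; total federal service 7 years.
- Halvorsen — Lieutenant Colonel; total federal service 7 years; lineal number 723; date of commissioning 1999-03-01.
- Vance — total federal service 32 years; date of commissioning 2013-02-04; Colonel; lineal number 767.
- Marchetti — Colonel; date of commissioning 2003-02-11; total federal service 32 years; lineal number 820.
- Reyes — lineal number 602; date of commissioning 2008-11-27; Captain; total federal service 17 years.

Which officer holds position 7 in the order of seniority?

By grade: Horvat, Vance and Marchetti (Colonel); then Espinoza, Halvorsen and Vasquez (Lieutenant Colonel); then Reyes and Romero (Captain).
Horvat, Vance and Marchetti all have total federal service 32 years, so the next rule applies.
Among Horvat, Vance and Marchetti, by lineal number (lower first): Horvat (237) before Vance (767) before Marchetti (820).
Espinoza, Halvorsen and Vasquez all have total federal service 7 years, so the next rule applies.
Among Espinoza, Halvorsen and Vasquez, by lineal number (lower first): Espinoza (536) before Halvorsen (723) before Vasquez (936).
Among Reyes and Romero, by total federal service (higher first): Reyes (17 years) before Romero (11 years).
Order: Horvat, Vance, Marchetti, Espinoza, Halvorsen, Vasquez, Reyes, Romero.

Reyes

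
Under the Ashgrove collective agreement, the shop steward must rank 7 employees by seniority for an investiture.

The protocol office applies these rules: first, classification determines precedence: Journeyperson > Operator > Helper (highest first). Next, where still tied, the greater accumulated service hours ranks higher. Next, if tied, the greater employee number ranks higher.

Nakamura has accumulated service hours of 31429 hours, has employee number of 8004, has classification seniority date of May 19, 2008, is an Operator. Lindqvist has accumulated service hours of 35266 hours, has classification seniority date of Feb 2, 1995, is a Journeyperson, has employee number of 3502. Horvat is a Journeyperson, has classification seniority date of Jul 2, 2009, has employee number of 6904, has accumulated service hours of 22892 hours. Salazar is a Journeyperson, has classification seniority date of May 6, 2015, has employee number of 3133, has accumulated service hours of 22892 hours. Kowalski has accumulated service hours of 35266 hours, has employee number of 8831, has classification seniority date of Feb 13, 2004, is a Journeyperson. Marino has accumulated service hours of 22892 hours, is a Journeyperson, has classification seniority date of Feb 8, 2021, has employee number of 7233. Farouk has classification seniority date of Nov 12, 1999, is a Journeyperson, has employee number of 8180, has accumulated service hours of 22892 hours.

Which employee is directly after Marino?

By classification: Kowalski, Lindqvist, Farouk, Marino, Horvat and Salazar (Journeyperson); then Nakamura (Operator).
Among Kowalski, Lindqvist, Farouk, Marino, Horvat and Salazar, by accumulated service hours (higher first): Kowalski and Lindqvist (35266 hours) before Farouk, Marino, Horvat and Salazar (22892 hours).
Among Kowalski and Lindqvist, by employee number (higher first): Kowalski (8831) before Lindqvist (3502).
Among Farouk, Marino, Horvat and Salazar, by employee number (higher first): Farouk (8180) before Marino (7233) before Horvat (6904) before Salazar (3133).
Order: Kowalski, Lindqvist, Farouk, Marino, Horvat, Salazar, Nakamura.

Horvat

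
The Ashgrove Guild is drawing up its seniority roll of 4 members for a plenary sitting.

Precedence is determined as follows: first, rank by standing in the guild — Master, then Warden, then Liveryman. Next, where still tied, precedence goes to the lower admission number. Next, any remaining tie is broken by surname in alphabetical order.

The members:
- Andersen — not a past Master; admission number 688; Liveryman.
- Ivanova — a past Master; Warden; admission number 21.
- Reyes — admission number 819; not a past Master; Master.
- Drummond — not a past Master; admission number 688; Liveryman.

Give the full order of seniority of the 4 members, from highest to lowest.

Reyes, Ivanova, Andersen, Drummond

By standing in the guild: Reyes (Master); then Ivanova (Warden); then Andersen and Drummond (Liveryman).
Andersen and Drummond both have admission number 688, so the next rule applies.
Among Andersen and Drummond, alphabetically by surname: Andersen before Drummond.
Full order: Reyes, Ivanova, Andersen, Drummond.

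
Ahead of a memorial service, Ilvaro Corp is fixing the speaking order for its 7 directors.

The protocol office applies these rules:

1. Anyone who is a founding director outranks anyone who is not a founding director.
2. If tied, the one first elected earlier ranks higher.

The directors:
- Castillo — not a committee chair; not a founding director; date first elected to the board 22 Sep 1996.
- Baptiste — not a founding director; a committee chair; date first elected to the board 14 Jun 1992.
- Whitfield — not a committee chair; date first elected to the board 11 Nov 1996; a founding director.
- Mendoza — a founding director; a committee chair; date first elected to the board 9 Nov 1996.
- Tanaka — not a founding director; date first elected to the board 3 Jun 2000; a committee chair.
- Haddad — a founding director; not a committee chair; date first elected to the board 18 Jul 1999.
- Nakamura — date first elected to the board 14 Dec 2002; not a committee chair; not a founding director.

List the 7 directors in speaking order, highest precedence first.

Mendoza, Whitfield, Haddad, Baptiste, Castillo, Tanaka, Nakamura

By the first rule: Mendoza, Whitfield and Haddad (each a founding director); then Baptiste, Castillo, Tanaka and Nakamura (each not a founding director).
Among Mendoza, Whitfield and Haddad, by date first elected to the board (earlier first): Mendoza (9 Nov 1996) before Whitfield (11 Nov 1996) before Haddad (18 Jul 1999).
Among Baptiste, Castillo, Tanaka and Nakamura, by date first elected to the board (earlier first): Baptiste (14 Jun 1992) before Castillo (22 Sep 1996) before Tanaka (3 Jun 2000) before Nakamura (14 Dec 2002).
Full order: Mendoza, Whitfield, Haddad, Baptiste, Castillo, Tanaka, Nakamura.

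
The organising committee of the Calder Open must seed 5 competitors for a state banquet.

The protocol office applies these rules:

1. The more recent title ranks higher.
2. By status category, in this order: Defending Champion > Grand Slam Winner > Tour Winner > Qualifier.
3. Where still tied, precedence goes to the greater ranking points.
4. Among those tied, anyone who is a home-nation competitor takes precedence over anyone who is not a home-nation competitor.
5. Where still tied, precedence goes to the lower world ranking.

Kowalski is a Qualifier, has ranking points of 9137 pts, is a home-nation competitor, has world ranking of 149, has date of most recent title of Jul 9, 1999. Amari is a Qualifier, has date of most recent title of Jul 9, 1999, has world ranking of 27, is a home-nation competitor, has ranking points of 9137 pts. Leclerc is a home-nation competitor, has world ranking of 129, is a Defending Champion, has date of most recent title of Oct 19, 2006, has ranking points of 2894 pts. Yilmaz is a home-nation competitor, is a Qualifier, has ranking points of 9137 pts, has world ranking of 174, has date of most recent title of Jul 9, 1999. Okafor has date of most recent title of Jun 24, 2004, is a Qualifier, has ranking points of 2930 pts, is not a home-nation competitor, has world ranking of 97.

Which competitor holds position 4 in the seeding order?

By date of most recent title (later first): Leclerc (Oct 19, 2006); then Okafor (Jun 24, 2004); then Amari, Kowalski and Yilmaz (each Jul 9, 1999).
Amari, Kowalski and Yilmaz are each Qualifier, so the next rule applies.
Amari, Kowalski and Yilmaz all have ranking points 9137 pts, so the next rule applies.
Amari, Kowalski and Yilmaz are each a home-nation competitor, so the next rule applies.
Among Amari, Kowalski and Yilmaz, by world ranking (lower first): Amari (27) before Kowalski (149) before Yilmaz (174).
Order: Leclerc, Okafor, Amari, Kowalski, Yilmaz.

Kowalski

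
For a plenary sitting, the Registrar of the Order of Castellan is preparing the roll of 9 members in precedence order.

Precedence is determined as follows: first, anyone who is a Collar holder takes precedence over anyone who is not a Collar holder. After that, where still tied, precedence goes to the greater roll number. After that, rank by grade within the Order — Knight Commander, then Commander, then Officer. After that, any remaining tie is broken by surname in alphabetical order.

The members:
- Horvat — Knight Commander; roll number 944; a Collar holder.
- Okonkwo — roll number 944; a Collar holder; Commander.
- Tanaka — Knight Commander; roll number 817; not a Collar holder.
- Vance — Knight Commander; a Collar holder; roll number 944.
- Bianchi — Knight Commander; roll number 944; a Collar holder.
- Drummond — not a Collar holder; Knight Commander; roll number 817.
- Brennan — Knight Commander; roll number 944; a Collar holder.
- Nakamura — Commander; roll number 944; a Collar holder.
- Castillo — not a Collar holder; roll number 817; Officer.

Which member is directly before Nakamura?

Vance

By the first rule: Bianchi, Brennan, Horvat, Vance, Nakamura and Okonkwo (each a Collar holder); then Drummond, Tanaka and Castillo (each not a Collar holder).
Bianchi, Brennan, Horvat, Vance, Nakamura and Okonkwo all have roll number 944, so the next rule applies.
Among Bianchi, Brennan, Horvat, Vance, Nakamura and Okonkwo, by grade within the Order: Bianchi, Brennan, Horvat and Vance (Knight Commander) before Nakamura and Okonkwo (Commander).
Among Bianchi, Brennan, Horvat and Vance, alphabetically by surname: Bianchi before Brennan before Horvat before Vance.
Among Nakamura and Okonkwo, alphabetically by surname: Nakamura before Okonkwo.
Drummond, Tanaka and Castillo all have roll number 817, so the next rule applies.
Among Drummond, Tanaka and Castillo, by grade within the Order: Drummond and Tanaka (Knight Commander) before Castillo (Officer).
Among Drummond and Tanaka, alphabetically by surname: Drummond before Tanaka.
Order: Bianchi, Brennan, Horvat, Vance, Nakamura, Okonkwo, Drummond, Tanaka, Castillo.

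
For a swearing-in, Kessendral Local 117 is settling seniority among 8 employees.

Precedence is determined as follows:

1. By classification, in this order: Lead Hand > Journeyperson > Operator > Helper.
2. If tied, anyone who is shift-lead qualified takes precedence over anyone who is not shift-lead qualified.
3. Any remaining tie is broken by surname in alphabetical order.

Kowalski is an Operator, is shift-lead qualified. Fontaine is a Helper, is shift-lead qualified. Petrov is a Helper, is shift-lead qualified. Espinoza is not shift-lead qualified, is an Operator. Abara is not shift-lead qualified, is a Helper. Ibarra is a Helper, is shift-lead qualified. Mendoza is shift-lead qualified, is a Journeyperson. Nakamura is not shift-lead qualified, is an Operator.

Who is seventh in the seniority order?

Petrov

By classification: Mendoza (Journeyperson); then Kowalski, Espinoza and Nakamura (Operator); then Fontaine, Ibarra, Petrov and Abara (Helper).
Among Kowalski, Espinoza and Nakamura, shift-lead qualified before not shift-lead qualified: Kowalski (shift-lead qualified) before Espinoza and Nakamura (not shift-lead qualified).
Among Espinoza and Nakamura, alphabetically by surname: Espinoza before Nakamura.
Among Fontaine, Ibarra, Petrov and Abara, shift-lead qualified before not shift-lead qualified: Fontaine, Ibarra and Petrov (shift-lead qualified) before Abara (not shift-lead qualified).
Among Fontaine, Ibarra and Petrov, alphabetically by surname: Fontaine before Ibarra before Petrov.
Order: Mendoza, Kowalski, Espinoza, Nakamura, Fontaine, Ibarra, Petrov, Abara.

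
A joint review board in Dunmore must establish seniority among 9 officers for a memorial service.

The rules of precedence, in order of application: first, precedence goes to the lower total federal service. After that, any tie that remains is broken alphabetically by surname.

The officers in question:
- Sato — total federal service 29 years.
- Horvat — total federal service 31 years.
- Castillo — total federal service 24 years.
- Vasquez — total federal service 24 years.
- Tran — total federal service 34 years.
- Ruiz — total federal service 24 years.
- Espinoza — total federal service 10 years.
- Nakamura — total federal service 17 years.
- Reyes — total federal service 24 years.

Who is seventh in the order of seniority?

Sato

By total federal service (lower first): Espinoza (10 years); then Nakamura (17 years); then Castillo, Reyes, Ruiz and Vasquez (each 24 years); then Sato (29 years); then Horvat (31 years); then Tran (34 years).
Among Castillo, Reyes, Ruiz and Vasquez, alphabetically by surname: Castillo before Reyes before Ruiz before Vasquez.
Order: Espinoza, Nakamura, Castillo, Reyes, Ruiz, Vasquez, Sato, Horvat, Tran.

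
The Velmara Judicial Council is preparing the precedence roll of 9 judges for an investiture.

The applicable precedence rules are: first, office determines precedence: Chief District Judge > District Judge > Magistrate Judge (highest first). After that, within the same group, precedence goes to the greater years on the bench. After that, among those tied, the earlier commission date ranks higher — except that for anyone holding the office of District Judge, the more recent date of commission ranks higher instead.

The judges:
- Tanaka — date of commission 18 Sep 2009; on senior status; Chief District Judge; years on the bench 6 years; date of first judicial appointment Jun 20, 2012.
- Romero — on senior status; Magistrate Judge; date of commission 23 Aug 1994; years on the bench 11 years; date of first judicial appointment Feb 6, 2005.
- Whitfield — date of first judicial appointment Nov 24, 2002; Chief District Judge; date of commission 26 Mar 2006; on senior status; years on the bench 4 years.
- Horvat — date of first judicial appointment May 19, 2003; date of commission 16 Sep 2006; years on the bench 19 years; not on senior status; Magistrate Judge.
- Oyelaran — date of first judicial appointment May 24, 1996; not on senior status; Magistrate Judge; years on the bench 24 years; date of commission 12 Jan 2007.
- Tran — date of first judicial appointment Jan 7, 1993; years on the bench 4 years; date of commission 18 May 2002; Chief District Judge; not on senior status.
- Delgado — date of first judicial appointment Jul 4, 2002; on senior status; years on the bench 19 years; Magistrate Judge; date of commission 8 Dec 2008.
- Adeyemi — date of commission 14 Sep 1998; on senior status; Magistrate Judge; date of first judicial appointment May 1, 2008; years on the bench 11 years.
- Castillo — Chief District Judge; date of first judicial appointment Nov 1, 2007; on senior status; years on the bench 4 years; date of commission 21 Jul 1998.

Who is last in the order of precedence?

By office: Tanaka, Castillo, Tran and Whitfield (Chief District Judge); then Oyelaran, Horvat, Delgado, Romero and Adeyemi (Magistrate Judge).
Among Tanaka, Castillo, Tran and Whitfield, by years on the bench (higher first): Tanaka (6 years) before Castillo, Tran and Whitfield (4 years).
Among Castillo, Tran and Whitfield, by date of commission (earlier first): Castillo (21 Jul 1998) before Tran (18 May 2002) before Whitfield (26 Mar 2006).
Among Oyelaran, Horvat, Delgado, Romero and Adeyemi, by years on the bench (higher first): Oyelaran (24 years) before Horvat and Delgado (19 years) before Romero and Adeyemi (11 years).
Among Horvat and Delgado, by date of commission (earlier first): Horvat (16 Sep 2006) before Delgado (8 Dec 2008).
Among Romero and Adeyemi, by date of commission (earlier first): Romero (23 Aug 1994) before Adeyemi (14 Sep 1998).
Order: Tanaka, Castillo, Tran, Whitfield, Oyelaran, Horvat, Delgado, Romero, Adeyemi.

Adeyemi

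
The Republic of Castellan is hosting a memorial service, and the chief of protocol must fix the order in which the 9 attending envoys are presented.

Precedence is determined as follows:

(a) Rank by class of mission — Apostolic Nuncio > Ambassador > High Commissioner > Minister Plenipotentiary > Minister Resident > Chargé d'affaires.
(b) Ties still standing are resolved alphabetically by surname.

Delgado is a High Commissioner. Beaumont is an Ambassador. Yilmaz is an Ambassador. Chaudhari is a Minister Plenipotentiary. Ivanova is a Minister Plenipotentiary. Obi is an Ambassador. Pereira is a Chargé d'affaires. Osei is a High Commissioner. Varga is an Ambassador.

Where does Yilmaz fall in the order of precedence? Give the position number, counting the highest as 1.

By class of mission: Beaumont, Obi, Varga and Yilmaz (Ambassador); then Delgado and Osei (High Commissioner); then Chaudhari and Ivanova (Minister Plenipotentiary); then Pereira (Chargé d'affaires).
Among Beaumont, Obi, Varga and Yilmaz, alphabetically by surname: Beaumont before Obi before Varga before Yilmaz.
Among Delgado and Osei, alphabetically by surname: Delgado before Osei.
Among Chaudhari and Ivanova, alphabetically by surname: Chaudhari before Ivanova.
Order: Beaumont, Obi, Varga, Yilmaz, Delgado, Osei, Chaudhari, Ivanova, Pereira. So position 4.

4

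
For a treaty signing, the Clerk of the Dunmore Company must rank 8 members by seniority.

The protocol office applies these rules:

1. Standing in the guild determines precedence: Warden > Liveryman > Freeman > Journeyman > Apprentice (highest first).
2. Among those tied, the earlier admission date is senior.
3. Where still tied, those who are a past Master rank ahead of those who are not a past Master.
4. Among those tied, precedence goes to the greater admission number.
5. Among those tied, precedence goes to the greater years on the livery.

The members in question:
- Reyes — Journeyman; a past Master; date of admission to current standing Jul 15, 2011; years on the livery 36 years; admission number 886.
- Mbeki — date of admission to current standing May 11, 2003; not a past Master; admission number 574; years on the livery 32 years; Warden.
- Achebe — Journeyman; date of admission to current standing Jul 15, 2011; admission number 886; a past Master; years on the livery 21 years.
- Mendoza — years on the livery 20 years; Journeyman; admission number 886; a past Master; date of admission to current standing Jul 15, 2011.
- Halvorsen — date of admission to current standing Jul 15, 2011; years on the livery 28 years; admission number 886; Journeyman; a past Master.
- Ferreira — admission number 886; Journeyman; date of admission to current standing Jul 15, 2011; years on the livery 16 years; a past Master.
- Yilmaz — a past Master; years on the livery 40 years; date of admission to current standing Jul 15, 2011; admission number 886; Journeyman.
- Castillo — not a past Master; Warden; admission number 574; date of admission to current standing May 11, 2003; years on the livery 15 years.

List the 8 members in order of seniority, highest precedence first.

Mbeki, Castillo, Yilmaz, Reyes, Halvorsen, Achebe, Mendoza, Ferreira

By standing in the guild: Mbeki and Castillo (Warden); then Yilmaz, Reyes, Halvorsen, Achebe, Mendoza and Ferreira (Journeyman).
Mbeki and Castillo both have date of admission to current standing May 11, 2003, so the next rule applies.
Mbeki and Castillo are each not a past Master, so the next rule applies.
Mbeki and Castillo both have admission number 574, so the next rule applies.
Among Mbeki and Castillo, by years on the livery (higher first): Mbeki (32 years) before Castillo (15 years).
Yilmaz, Reyes, Halvorsen, Achebe, Mendoza and Ferreira all have date of admission to current standing Jul 15, 2011, so the next rule applies.
Yilmaz, Reyes, Halvorsen, Achebe, Mendoza and Ferreira are each a past Master, so the next rule applies.
Yilmaz, Reyes, Halvorsen, Achebe, Mendoza and Ferreira all have admission number 886, so the next rule applies.
Among Yilmaz, Reyes, Halvorsen, Achebe, Mendoza and Ferreira, by years on the livery (higher first): Yilmaz (40 years) before Reyes (36 years) before Halvorsen (28 years) before Achebe (21 years) before Mendoza (20 years) before Ferreira (16 years).
Full order: Mbeki, Castillo, Yilmaz, Reyes, Halvorsen, Achebe, Mendoza, Ferreira.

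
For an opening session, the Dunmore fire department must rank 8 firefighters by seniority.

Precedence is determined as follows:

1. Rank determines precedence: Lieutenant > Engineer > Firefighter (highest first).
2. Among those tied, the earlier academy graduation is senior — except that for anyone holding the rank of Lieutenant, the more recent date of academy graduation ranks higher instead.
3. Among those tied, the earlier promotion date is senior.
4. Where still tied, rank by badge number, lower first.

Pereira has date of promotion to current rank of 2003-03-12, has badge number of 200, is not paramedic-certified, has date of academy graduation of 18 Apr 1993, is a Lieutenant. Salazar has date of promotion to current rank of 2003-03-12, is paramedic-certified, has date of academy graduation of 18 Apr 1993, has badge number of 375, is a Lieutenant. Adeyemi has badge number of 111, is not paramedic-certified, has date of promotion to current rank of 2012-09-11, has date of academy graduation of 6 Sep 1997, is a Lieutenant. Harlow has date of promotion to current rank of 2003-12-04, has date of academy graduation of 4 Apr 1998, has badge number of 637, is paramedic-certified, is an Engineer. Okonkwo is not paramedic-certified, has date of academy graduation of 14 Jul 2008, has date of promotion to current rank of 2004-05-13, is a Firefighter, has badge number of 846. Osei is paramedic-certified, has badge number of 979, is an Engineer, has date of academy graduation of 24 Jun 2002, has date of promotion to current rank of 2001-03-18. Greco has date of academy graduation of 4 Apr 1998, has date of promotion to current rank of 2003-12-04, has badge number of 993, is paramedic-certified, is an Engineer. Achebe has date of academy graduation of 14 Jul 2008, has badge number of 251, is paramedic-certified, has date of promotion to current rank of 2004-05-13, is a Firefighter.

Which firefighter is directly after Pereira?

By rank: Adeyemi, Pereira and Salazar (Lieutenant); then Harlow, Greco and Osei (Engineer); then Achebe and Okonkwo (Firefighter).
Among Adeyemi, Pereira and Salazar, by date of academy graduation (later first) (reversed rule for this group): Adeyemi (6 Sep 1997) before Pereira and Salazar (18 Apr 1993).
Pereira and Salazar both have date of promotion to current rank 2003-03-12, so the next rule applies.
Among Pereira and Salazar, by badge number (lower first): Pereira (200) before Salazar (375).
Among Harlow, Greco and Osei, by date of academy graduation (earlier first): Harlow and Greco (4 Apr 1998) before Osei (24 Jun 2002).
Harlow and Greco both have date of promotion to current rank 2003-12-04, so the next rule applies.
Among Harlow and Greco, by badge number (lower first): Harlow (637) before Greco (993).
Achebe and Okonkwo both have date of academy graduation 14 Jul 2008, so the next rule applies.
Achebe and Okonkwo both have date of promotion to current rank 2004-05-13, so the next rule applies.
Among Achebe and Okonkwo, by badge number (lower first): Achebe (251) before Okonkwo (846).
Order: Adeyemi, Pereira, Salazar, Harlow, Greco, Osei, Achebe, Okonkwo.

Salazar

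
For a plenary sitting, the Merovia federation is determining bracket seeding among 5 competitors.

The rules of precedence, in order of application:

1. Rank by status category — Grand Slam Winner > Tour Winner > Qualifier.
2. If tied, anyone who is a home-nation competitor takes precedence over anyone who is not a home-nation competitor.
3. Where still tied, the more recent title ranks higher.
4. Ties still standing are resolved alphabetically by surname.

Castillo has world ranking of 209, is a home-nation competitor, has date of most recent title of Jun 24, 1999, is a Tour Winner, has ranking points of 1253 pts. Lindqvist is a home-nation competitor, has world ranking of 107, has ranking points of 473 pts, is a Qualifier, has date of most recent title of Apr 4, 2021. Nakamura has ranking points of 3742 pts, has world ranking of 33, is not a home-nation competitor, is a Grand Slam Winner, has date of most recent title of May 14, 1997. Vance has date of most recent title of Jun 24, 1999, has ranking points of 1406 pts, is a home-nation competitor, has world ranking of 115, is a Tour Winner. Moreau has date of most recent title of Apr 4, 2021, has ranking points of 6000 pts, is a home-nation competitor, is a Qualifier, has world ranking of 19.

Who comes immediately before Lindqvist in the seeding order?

Vance

By status category: Nakamura (Grand Slam Winner); then Castillo and Vance (Tour Winner); then Lindqvist and Moreau (Qualifier).
Castillo and Vance are each a home-nation competitor, so the next rule applies.
Castillo and Vance both have date of most recent title Jun 24, 1999, so the next rule applies.
Among Castillo and Vance, alphabetically by surname: Castillo before Vance.
Lindqvist and Moreau are each a home-nation competitor, so the next rule applies.
Lindqvist and Moreau both have date of most recent title Apr 4, 2021, so the next rule applies.
Among Lindqvist and Moreau, alphabetically by surname: Lindqvist before Moreau.
Order: Nakamura, Castillo, Vance, Lindqvist, Moreau.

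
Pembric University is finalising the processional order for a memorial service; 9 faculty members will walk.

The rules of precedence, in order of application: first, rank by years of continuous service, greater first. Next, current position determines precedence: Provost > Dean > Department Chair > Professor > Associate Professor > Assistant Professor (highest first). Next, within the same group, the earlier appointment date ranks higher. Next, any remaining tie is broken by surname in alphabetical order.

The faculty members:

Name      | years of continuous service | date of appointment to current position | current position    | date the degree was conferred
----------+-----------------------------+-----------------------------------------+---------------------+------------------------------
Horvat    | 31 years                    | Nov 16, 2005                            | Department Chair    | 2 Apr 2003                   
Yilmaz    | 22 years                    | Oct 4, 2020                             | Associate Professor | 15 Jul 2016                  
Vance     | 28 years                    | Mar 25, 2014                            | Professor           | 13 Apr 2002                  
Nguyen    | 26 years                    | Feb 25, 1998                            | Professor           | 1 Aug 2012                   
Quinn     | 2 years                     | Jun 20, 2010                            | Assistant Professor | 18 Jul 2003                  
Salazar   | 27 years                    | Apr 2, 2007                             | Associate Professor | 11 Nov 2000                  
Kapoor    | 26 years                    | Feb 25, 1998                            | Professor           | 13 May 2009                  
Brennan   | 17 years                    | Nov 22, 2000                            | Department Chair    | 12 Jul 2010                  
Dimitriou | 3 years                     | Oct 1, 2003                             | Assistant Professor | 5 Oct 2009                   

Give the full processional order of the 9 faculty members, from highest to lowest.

Horvat, Vance, Salazar, Kapoor, Nguyen, Yilmaz, Brennan, Dimitriou, Quinn

By years of continuous service (higher first): Horvat (31 years); then Vance (28 years); then Salazar (27 years); then Kapoor and Nguyen (both 26 years); then Yilmaz (22 years); then Brennan (17 years); then Dimitriou (3 years); then Quinn (2 years).
Kapoor and Nguyen are each Professor, so the next rule applies.
Kapoor and Nguyen both have date of appointment to current position Feb 25, 1998, so the next rule applies.
Among Kapoor and Nguyen, alphabetically by surname: Kapoor before Nguyen.
Full order: Horvat, Vance, Salazar, Kapoor, Nguyen, Yilmaz, Brennan, Dimitriou, Quinn.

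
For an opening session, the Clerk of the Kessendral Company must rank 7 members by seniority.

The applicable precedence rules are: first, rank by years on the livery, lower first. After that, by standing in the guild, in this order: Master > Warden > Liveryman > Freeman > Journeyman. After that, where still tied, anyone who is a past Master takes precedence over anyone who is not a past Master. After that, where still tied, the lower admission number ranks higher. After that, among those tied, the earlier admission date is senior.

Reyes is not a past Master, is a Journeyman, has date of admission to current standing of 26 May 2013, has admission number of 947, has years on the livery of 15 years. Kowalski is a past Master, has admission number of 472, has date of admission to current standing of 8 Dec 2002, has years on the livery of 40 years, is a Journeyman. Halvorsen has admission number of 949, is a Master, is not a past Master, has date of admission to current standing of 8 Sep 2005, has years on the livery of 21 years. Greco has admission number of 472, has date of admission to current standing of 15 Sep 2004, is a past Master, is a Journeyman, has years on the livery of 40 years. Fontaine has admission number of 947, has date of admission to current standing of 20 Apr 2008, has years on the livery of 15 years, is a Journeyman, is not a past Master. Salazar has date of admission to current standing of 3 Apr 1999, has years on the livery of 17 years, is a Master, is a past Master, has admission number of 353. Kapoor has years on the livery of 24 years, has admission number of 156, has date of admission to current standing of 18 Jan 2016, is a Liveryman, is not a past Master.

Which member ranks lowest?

By years on the livery (lower first): Fontaine and Reyes (both 15 years); then Salazar (17 years); then Halvorsen (21 years); then Kapoor (24 years); then Kowalski and Greco (both 40 years).
Fontaine and Reyes are each Journeyman, so the next rule applies.
Fontaine and Reyes are each not a past Master, so the next rule applies.
Fontaine and Reyes both have admission number 947, so the next rule applies.
Among Fontaine and Reyes, by date of admission to current standing (earlier first): Fontaine (20 Apr 2008) before Reyes (26 May 2013).
Kowalski and Greco are each Journeyman, so the next rule applies.
Kowalski and Greco are each a past Master, so the next rule applies.
Kowalski and Greco both have admission number 472, so the next rule applies.
Among Kowalski and Greco, by date of admission to current standing (earlier first): Kowalski (8 Dec 2002) before Greco (15 Sep 2004).
Order: Fontaine, Reyes, Salazar, Halvorsen, Kapoor, Kowalski, Greco.

Greco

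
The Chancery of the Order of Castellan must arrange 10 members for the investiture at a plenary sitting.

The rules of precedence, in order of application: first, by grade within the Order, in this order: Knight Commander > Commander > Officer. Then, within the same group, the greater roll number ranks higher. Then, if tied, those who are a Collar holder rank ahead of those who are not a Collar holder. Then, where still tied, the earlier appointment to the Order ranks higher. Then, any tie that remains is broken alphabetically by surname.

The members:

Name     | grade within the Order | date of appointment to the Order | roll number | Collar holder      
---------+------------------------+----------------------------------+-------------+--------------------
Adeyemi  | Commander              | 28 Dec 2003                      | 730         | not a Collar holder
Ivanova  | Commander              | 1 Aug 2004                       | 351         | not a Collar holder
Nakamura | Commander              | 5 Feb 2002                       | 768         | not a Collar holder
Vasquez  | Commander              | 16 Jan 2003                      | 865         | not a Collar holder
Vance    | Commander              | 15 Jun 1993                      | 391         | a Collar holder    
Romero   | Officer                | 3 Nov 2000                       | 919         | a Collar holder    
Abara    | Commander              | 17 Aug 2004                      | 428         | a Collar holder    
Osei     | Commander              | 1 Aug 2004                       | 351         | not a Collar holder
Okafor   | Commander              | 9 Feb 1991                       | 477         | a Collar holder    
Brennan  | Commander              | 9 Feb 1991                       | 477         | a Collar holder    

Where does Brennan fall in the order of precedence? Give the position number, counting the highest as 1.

4

By grade within the Order: Vasquez, Nakamura, Adeyemi, Brennan, Okafor, Abara, Vance, Ivanova and Osei (Commander); then Romero (Officer).
Among Vasquez, Nakamura, Adeyemi, Brennan, Okafor, Abara, Vance, Ivanova and Osei, by roll number (higher first): Vasquez (865) before Nakamura (768) before Adeyemi (730) before Brennan and Okafor (477) before Abara (428) before Vance (391) before Ivanova and Osei (351).
Brennan and Okafor are each a Collar holder, so the next rule applies.
Brennan and Okafor both have date of appointment to the Order 9 Feb 1991, so the next rule applies.
Among Brennan and Okafor, alphabetically by surname: Brennan before Okafor.
Ivanova and Osei are each not a Collar holder, so the next rule applies.
Ivanova and Osei both have date of appointment to the Order 1 Aug 2004, so the next rule applies.
Among Ivanova and Osei, alphabetically by surname: Ivanova before Osei.
Order: Vasquez, Nakamura, Adeyemi, Brennan, Okafor, Abara, Vance, Ivanova, Osei, Romero. So position 4.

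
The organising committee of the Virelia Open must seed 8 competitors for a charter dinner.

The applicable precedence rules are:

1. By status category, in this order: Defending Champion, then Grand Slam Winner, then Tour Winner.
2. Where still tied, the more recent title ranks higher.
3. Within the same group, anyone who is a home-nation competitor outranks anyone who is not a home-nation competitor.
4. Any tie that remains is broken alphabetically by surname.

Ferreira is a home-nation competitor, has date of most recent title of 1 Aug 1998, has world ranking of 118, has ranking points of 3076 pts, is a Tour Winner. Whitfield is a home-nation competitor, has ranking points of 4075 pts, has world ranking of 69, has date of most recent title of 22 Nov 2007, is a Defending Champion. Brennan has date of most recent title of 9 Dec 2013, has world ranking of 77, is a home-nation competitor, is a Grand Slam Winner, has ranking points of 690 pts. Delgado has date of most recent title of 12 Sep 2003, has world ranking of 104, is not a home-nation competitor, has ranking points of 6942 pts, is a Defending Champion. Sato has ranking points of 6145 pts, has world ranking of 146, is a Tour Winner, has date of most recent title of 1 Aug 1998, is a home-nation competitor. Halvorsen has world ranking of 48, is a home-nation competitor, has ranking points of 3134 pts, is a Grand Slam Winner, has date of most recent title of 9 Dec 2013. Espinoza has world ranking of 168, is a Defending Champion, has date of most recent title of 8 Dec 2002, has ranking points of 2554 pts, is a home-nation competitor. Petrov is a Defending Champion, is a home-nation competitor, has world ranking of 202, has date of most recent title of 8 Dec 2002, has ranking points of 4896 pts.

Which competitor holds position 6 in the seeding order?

Halvorsen

By status category: Whitfield, Delgado, Espinoza and Petrov (Defending Champion); then Brennan and Halvorsen (Grand Slam Winner); then Ferreira and Sato (Tour Winner).
Among Whitfield, Delgado, Espinoza and Petrov, by date of most recent title (later first): Whitfield (22 Nov 2007) before Delgado (12 Sep 2003) before Espinoza and Petrov (8 Dec 2002).
Espinoza and Petrov are each a home-nation competitor, so the next rule applies.
Among Espinoza and Petrov, alphabetically by surname: Espinoza before Petrov.
Brennan and Halvorsen both have date of most recent title 9 Dec 2013, so the next rule applies.
Brennan and Halvorsen are each a home-nation competitor, so the next rule applies.
Among Brennan and Halvorsen, alphabetically by surname: Brennan before Halvorsen.
Ferreira and Sato both have date of most recent title 1 Aug 1998, so the next rule applies.
Ferreira and Sato are each a home-nation competitor, so the next rule applies.
Among Ferreira and Sato, alphabetically by surname: Ferreira before Sato.
Order: Whitfield, Delgado, Espinoza, Petrov, Brennan, Halvorsen, Ferreira, Sato.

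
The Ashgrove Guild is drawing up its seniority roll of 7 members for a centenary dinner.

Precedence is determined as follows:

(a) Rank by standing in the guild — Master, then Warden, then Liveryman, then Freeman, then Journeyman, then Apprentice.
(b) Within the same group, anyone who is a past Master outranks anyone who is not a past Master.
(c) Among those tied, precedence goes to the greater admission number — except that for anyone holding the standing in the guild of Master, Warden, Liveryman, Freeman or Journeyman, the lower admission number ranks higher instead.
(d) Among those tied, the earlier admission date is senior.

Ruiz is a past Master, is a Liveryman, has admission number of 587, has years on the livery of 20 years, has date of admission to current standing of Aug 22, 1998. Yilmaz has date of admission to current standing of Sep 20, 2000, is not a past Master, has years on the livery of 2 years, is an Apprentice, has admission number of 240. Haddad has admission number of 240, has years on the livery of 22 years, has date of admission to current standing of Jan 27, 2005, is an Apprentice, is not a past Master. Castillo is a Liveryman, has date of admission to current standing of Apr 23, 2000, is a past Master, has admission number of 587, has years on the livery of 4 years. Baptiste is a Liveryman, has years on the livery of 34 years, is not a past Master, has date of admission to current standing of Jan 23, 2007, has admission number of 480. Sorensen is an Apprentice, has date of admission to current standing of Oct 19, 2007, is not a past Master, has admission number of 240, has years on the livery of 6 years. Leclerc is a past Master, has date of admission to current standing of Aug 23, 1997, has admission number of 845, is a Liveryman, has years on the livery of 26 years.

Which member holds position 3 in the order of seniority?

By standing in the guild: Ruiz, Castillo, Leclerc and Baptiste (Liveryman); then Yilmaz, Haddad and Sorensen (Apprentice).
Among Ruiz, Castillo, Leclerc and Baptiste, a past Master before not a past Master: Ruiz, Castillo and Leclerc (a past Master) before Baptiste (not a past Master).
Among Ruiz, Castillo and Leclerc, by admission number (lower first) (reversed rule for this group): Ruiz and Castillo (587) before Leclerc (845).
Among Ruiz and Castillo, by date of admission to current standing (earlier first): Ruiz (Aug 22, 1998) before Castillo (Apr 23, 2000).
Yilmaz, Haddad and Sorensen are each not a past Master, so the next rule applies.
Yilmaz, Haddad and Sorensen all have admission number 240, so the next rule applies.
Among Yilmaz, Haddad and Sorensen, by date of admission to current standing (earlier first): Yilmaz (Sep 20, 2000) before Haddad (Jan 27, 2005) before Sorensen (Oct 19, 2007).
Order: Ruiz, Castillo, Leclerc, Baptiste, Yilmaz, Haddad, Sorensen.

Leclerc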